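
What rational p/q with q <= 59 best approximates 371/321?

Expand x = 371/321 as a continued fraction with the Euclidean algorithm:
  371 = 1*321 + 50, so a_0 = 1.
  321 = 6*50 + 21, so a_1 = 6.
  50 = 2*21 + 8, so a_2 = 2.
  21 = 2*8 + 5, so a_3 = 2.
  8 = 1*5 + 3, so a_4 = 1.
  5 = 1*3 + 2, so a_5 = 1.
  3 = 1*2 + 1, so a_6 = 1.
  2 = 2*1 + 0, so a_7 = 2.
so x = [1; 6, 2, 2, 1, 1, 1, 2].
Convergents (p_i = a_i*p_{i-1} + p_{i-2}, q_i = a_i*q_{i-1} + q_{i-2} with p_{-2}=0, p_{-1}=1, q_{-2}=1, q_{-1}=0), until the denominator exceeds 59:
  i=0: a_0=1, p_0 = 1*1 + 0 = 1, q_0 = 1*0 + 1 = 1.
  i=1: a_1=6, p_1 = 6*1 + 1 = 7, q_1 = 6*1 + 0 = 6.
  i=2: a_2=2, p_2 = 2*7 + 1 = 15, q_2 = 2*6 + 1 = 13.
  i=3: a_3=2, p_3 = 2*15 + 7 = 37, q_3 = 2*13 + 6 = 32.
  i=4: a_4=1, p_4 = 1*37 + 15 = 52, q_4 = 1*32 + 13 = 45.
  i=5: a_5=1, p_5 = 1*52 + 37 = 89, q_5 = 1*45 + 32 = 77.
q_5 = 77 > 59, so the last convergent with denominator <= 59 is p_4/q_4 = 52/45.
The closest fraction with denominator <= 59 is either p_4/q_4 or the intermediate fraction (k*p_4 + p_3)/(k*q_4 + q_3) with the largest k >= 1 whose denominator stays <= 59; these approach x as k grows, and every other convergent or intermediate fraction in range is farther away.
Largest k: floor((59 - q_3)/q_4) = floor((59 - 32)/45) = 0.
Since k = 0, no intermediate fraction beyond p_4/q_4 has denominator <= 59, so the convergent 52/45 is the closest (its error is |371*45 - 52*321|/(321*45) = 3/14445).

52/45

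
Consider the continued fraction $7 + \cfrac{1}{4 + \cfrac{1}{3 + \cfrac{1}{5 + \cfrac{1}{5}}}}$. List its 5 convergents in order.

7/1, 29/4, 94/13, 499/69, 2589/358

Using the convergent recurrence p_i = a_i*p_{i-1} + p_{i-2}, q_i = a_i*q_{i-1} + q_{i-2} with p_{-2}=0, p_{-1}=1, q_{-2}=1, q_{-1}=0:
  i=0: a_0=7, p_0 = 7*1 + 0 = 7, q_0 = 7*0 + 1 = 1.
  i=1: a_1=4, p_1 = 4*7 + 1 = 29, q_1 = 4*1 + 0 = 4.
  i=2: a_2=3, p_2 = 3*29 + 7 = 94, q_2 = 3*4 + 1 = 13.
  i=3: a_3=5, p_3 = 5*94 + 29 = 499, q_3 = 5*13 + 4 = 69.
  i=4: a_4=5, p_4 = 5*499 + 94 = 2589, q_4 = 5*69 + 13 = 358.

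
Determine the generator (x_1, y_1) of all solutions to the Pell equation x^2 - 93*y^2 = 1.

First expand sqrt(93) as a continued fraction. With x_i = (sqrt(93) + m_i)/d_i and (m_0, d_0) = (0, 1): a_0 = floor(sqrt(93)) = 9, since 9^2 = 81 <= 93 < 100 = 10^2.
Iterate m_{i+1} = d_i*a_i - m_i, d_{i+1} = (93 - m_{i+1}^2)/d_i, a_{i+1} = floor((a_0 + m_{i+1})/d_{i+1}):
  m_1 = 1*9 - 0 = 9, d_1 = (93 - 9^2)/1 = 12/1 = 12, a_1 = floor((9 + 9)/12) = 1.
  m_2 = 12*1 - 9 = 3, d_2 = (93 - 3^2)/12 = 84/12 = 7, a_2 = floor((9 + 3)/7) = 1.
  m_3 = 7*1 - 3 = 4, d_3 = (93 - 4^2)/7 = 77/7 = 11, a_3 = floor((9 + 4)/11) = 1.
  m_4 = 11*1 - 4 = 7, d_4 = (93 - 7^2)/11 = 44/11 = 4, a_4 = floor((9 + 7)/4) = 4.
  m_5 = 4*4 - 7 = 9, d_5 = (93 - 9^2)/4 = 12/4 = 3, a_5 = floor((9 + 9)/3) = 6.
  m_6 = 3*6 - 9 = 9, d_6 = (93 - 9^2)/3 = 12/3 = 4, a_6 = floor((9 + 9)/4) = 4.
  m_7 = 4*4 - 9 = 7, d_7 = (93 - 7^2)/4 = 44/4 = 11, a_7 = floor((9 + 7)/11) = 1.
  m_8 = 11*1 - 7 = 4, d_8 = (93 - 4^2)/11 = 77/11 = 7, a_8 = floor((9 + 4)/7) = 1.
  m_9 = 7*1 - 4 = 3, d_9 = (93 - 3^2)/7 = 84/7 = 12, a_9 = floor((9 + 3)/12) = 1.
  m_10 = 12*1 - 3 = 9, d_10 = (93 - 9^2)/12 = 12/12 = 1, a_10 = floor((9 + 9)/1) = 18.
  m_11 = 1*18 - 9 = 9, d_11 = (93 - 9^2)/1 = 12/1 = 12: (m_11, d_11) = (m_1, d_1) = (9, 12), so from here the quotients repeat a_1, ..., a_10; the period length is 10.
So sqrt(93) = [9; (1, 1, 1, 4, 6, 4, 1, 1, 1, 18)] with period length k = 10.
k is even, so the fundamental solution of x^2 - 93y^2 = 1 is (p_{k-1}, q_{k-1}) = (p_9, q_9); compute convergents through index 9.
Convergents (p_i = a_i*p_{i-1} + p_{i-2}, q_i = a_i*q_{i-1} + q_{i-2} with p_{-2}=0, p_{-1}=1, q_{-2}=1, q_{-1}=0):
  i=0: a_0=9, p_0 = 9*1 + 0 = 9, q_0 = 9*0 + 1 = 1.
  i=1: a_1=1, p_1 = 1*9 + 1 = 10, q_1 = 1*1 + 0 = 1.
  i=2: a_2=1, p_2 = 1*10 + 9 = 19, q_2 = 1*1 + 1 = 2.
  i=3: a_3=1, p_3 = 1*19 + 10 = 29, q_3 = 1*2 + 1 = 3.
  i=4: a_4=4, p_4 = 4*29 + 19 = 135, q_4 = 4*3 + 2 = 14.
  i=5: a_5=6, p_5 = 6*135 + 29 = 839, q_5 = 6*14 + 3 = 87.
  i=6: a_6=4, p_6 = 4*839 + 135 = 3491, q_6 = 4*87 + 14 = 362.
  i=7: a_7=1, p_7 = 1*3491 + 839 = 4330, q_7 = 1*362 + 87 = 449.
  i=8: a_8=1, p_8 = 1*4330 + 3491 = 7821, q_8 = 1*449 + 362 = 811.
  i=9: a_9=1, p_9 = 1*7821 + 4330 = 12151, q_9 = 1*811 + 449 = 1260.
Check: 12151^2 - 93*1260^2 = 147646801 - 147646800 = 1, so (x, y) = (12151, 1260) solves the equation, and by the theorem it is the least positive solution.

(x, y) = (12151, 1260)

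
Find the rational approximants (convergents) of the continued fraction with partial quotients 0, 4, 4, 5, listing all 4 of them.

Using the convergent recurrence p_i = a_i*p_{i-1} + p_{i-2}, q_i = a_i*q_{i-1} + q_{i-2} with p_{-2}=0, p_{-1}=1, q_{-2}=1, q_{-1}=0:
  i=0: a_0=0, p_0 = 0*1 + 0 = 0, q_0 = 0*0 + 1 = 1.
  i=1: a_1=4, p_1 = 4*0 + 1 = 1, q_1 = 4*1 + 0 = 4.
  i=2: a_2=4, p_2 = 4*1 + 0 = 4, q_2 = 4*4 + 1 = 17.
  i=3: a_3=5, p_3 = 5*4 + 1 = 21, q_3 = 5*17 + 4 = 89.

0/1, 1/4, 4/17, 21/89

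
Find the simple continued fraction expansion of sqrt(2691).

Write x_i = (sqrt(2691) + m_i)/d_i with (m_0, d_0) = (0, 1). a_0 = floor(sqrt(2691)) = 51, since 51^2 = 2601 <= 2691 < 2704 = 52^2.
Iterate m_{i+1} = d_i*a_i - m_i, d_{i+1} = (2691 - m_{i+1}^2)/d_i, a_{i+1} = floor((a_0 + m_{i+1})/d_{i+1}):
  m_1 = 1*51 - 0 = 51, d_1 = (2691 - 51^2)/1 = 90/1 = 90, a_1 = floor((51 + 51)/90) = 1.
  m_2 = 90*1 - 51 = 39, d_2 = (2691 - 39^2)/90 = 1170/90 = 13, a_2 = floor((51 + 39)/13) = 6.
  m_3 = 13*6 - 39 = 39, d_3 = (2691 - 39^2)/13 = 1170/13 = 90, a_3 = floor((51 + 39)/90) = 1.
  m_4 = 90*1 - 39 = 51, d_4 = (2691 - 51^2)/90 = 90/90 = 1, a_4 = floor((51 + 51)/1) = 102.
  m_5 = 1*102 - 51 = 51, d_5 = (2691 - 51^2)/1 = 90/1 = 90: (m_5, d_5) = (m_1, d_1) = (51, 90), so from here the quotients repeat a_1, ..., a_4; the period length is 4.
Hence the expansion of sqrt(2691) is a_0 = 51 followed by the repeating block 1, 6, 1, 102 (period 4).

[51; (1, 6, 1, 102)]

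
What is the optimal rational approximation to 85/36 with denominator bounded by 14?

Expand x = 85/36 as a continued fraction with the Euclidean algorithm:
  85 = 2*36 + 13, so a_0 = 2.
  36 = 2*13 + 10, so a_1 = 2.
  13 = 1*10 + 3, so a_2 = 1.
  10 = 3*3 + 1, so a_3 = 3.
  3 = 3*1 + 0, so a_4 = 3.
so x = [2; 2, 1, 3, 3].
Convergents (p_i = a_i*p_{i-1} + p_{i-2}, q_i = a_i*q_{i-1} + q_{i-2} with p_{-2}=0, p_{-1}=1, q_{-2}=1, q_{-1}=0), until the denominator exceeds 14:
  i=0: a_0=2, p_0 = 2*1 + 0 = 2, q_0 = 2*0 + 1 = 1.
  i=1: a_1=2, p_1 = 2*2 + 1 = 5, q_1 = 2*1 + 0 = 2.
  i=2: a_2=1, p_2 = 1*5 + 2 = 7, q_2 = 1*2 + 1 = 3.
  i=3: a_3=3, p_3 = 3*7 + 5 = 26, q_3 = 3*3 + 2 = 11.
  i=4: a_4=3, p_4 = 3*26 + 7 = 85, q_4 = 3*11 + 3 = 36.
q_4 = 36 > 14, so the last convergent with denominator <= 14 is p_3/q_3 = 26/11.
The closest fraction with denominator <= 14 is either p_3/q_3 or the intermediate fraction (k*p_3 + p_2)/(k*q_3 + q_2) with the largest k >= 1 whose denominator stays <= 14; these approach x as k grows, and every other convergent or intermediate fraction in range is farther away.
Largest k: floor((14 - q_2)/q_3) = floor((14 - 3)/11) = 1.
That gives (1*26 + 7)/(1*11 + 3) = 33/14.
Compare the errors: |x - 26/11| = |85*11 - 26*36|/(36*11) = 1/396, and |x - 33/14| = |85*14 - 33*36|/(36*14) = 2/504.
Cross-multiplying, 1*504 = 504 < 792 = 2*396, so 1/396 is smaller: the convergent 26/11 is closer to x than 33/14.

26/11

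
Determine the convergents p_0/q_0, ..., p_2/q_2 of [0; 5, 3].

Using the convergent recurrence p_i = a_i*p_{i-1} + p_{i-2}, q_i = a_i*q_{i-1} + q_{i-2} with p_{-2}=0, p_{-1}=1, q_{-2}=1, q_{-1}=0:
  i=0: a_0=0, p_0 = 0*1 + 0 = 0, q_0 = 0*0 + 1 = 1.
  i=1: a_1=5, p_1 = 5*0 + 1 = 1, q_1 = 5*1 + 0 = 5.
  i=2: a_2=3, p_2 = 3*1 + 0 = 3, q_2 = 3*5 + 1 = 16.

0/1, 1/5, 3/16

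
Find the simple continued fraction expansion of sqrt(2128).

[46; (7, 1, 2, 9, 1, 9, 2, 1, 7, 92)]

Write x_i = (sqrt(2128) + m_i)/d_i with (m_0, d_0) = (0, 1). a_0 = floor(sqrt(2128)) = 46, since 46^2 = 2116 <= 2128 < 2209 = 47^2.
Iterate m_{i+1} = d_i*a_i - m_i, d_{i+1} = (2128 - m_{i+1}^2)/d_i, a_{i+1} = floor((a_0 + m_{i+1})/d_{i+1}):
  m_1 = 1*46 - 0 = 46, d_1 = (2128 - 46^2)/1 = 12/1 = 12, a_1 = floor((46 + 46)/12) = 7.
  m_2 = 12*7 - 46 = 38, d_2 = (2128 - 38^2)/12 = 684/12 = 57, a_2 = floor((46 + 38)/57) = 1.
  m_3 = 57*1 - 38 = 19, d_3 = (2128 - 19^2)/57 = 1767/57 = 31, a_3 = floor((46 + 19)/31) = 2.
  m_4 = 31*2 - 19 = 43, d_4 = (2128 - 43^2)/31 = 279/31 = 9, a_4 = floor((46 + 43)/9) = 9.
  m_5 = 9*9 - 43 = 38, d_5 = (2128 - 38^2)/9 = 684/9 = 76, a_5 = floor((46 + 38)/76) = 1.
  m_6 = 76*1 - 38 = 38, d_6 = (2128 - 38^2)/76 = 684/76 = 9, a_6 = floor((46 + 38)/9) = 9.
  m_7 = 9*9 - 38 = 43, d_7 = (2128 - 43^2)/9 = 279/9 = 31, a_7 = floor((46 + 43)/31) = 2.
  m_8 = 31*2 - 43 = 19, d_8 = (2128 - 19^2)/31 = 1767/31 = 57, a_8 = floor((46 + 19)/57) = 1.
  m_9 = 57*1 - 19 = 38, d_9 = (2128 - 38^2)/57 = 684/57 = 12, a_9 = floor((46 + 38)/12) = 7.
  m_10 = 12*7 - 38 = 46, d_10 = (2128 - 46^2)/12 = 12/12 = 1, a_10 = floor((46 + 46)/1) = 92.
  m_11 = 1*92 - 46 = 46, d_11 = (2128 - 46^2)/1 = 12/1 = 12: (m_11, d_11) = (m_1, d_1) = (46, 12), so from here the quotients repeat a_1, ..., a_10; the period length is 10.
Hence the expansion of sqrt(2128) is a_0 = 46 followed by the repeating block 7, 1, 2, 9, 1, 9, 2, 1, 7, 92 (period 10).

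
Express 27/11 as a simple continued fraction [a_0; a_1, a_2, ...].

Run the Euclidean algorithm on 27 and 11; the successive quotients are the partial quotients a_0, a_1, ... (each step inverts the fractional part left over by the previous one):
  27 = 2*11 + 5, so a_0 = 2.
  11 = 2*5 + 1, so a_1 = 2.
  5 = 5*1 + 0, so a_2 = 5.
The remainder reaches 0 after 3 divisions, so the expansion has 3 partial quotients, read off in order.

[2; 2, 5]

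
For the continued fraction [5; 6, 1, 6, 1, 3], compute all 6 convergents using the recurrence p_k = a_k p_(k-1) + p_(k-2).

5/1, 31/6, 36/7, 247/48, 283/55, 1096/213

Using the convergent recurrence p_i = a_i*p_{i-1} + p_{i-2}, q_i = a_i*q_{i-1} + q_{i-2} with p_{-2}=0, p_{-1}=1, q_{-2}=1, q_{-1}=0:
  i=0: a_0=5, p_0 = 5*1 + 0 = 5, q_0 = 5*0 + 1 = 1.
  i=1: a_1=6, p_1 = 6*5 + 1 = 31, q_1 = 6*1 + 0 = 6.
  i=2: a_2=1, p_2 = 1*31 + 5 = 36, q_2 = 1*6 + 1 = 7.
  i=3: a_3=6, p_3 = 6*36 + 31 = 247, q_3 = 6*7 + 6 = 48.
  i=4: a_4=1, p_4 = 1*247 + 36 = 283, q_4 = 1*48 + 7 = 55.
  i=5: a_5=3, p_5 = 3*283 + 247 = 1096, q_5 = 3*55 + 48 = 213.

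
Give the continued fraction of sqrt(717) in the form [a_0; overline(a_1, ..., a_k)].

Write x_i = (sqrt(717) + m_i)/d_i with (m_0, d_0) = (0, 1). a_0 = floor(sqrt(717)) = 26, since 26^2 = 676 <= 717 < 729 = 27^2.
Iterate m_{i+1} = d_i*a_i - m_i, d_{i+1} = (717 - m_{i+1}^2)/d_i, a_{i+1} = floor((a_0 + m_{i+1})/d_{i+1}):
  m_1 = 1*26 - 0 = 26, d_1 = (717 - 26^2)/1 = 41/1 = 41, a_1 = floor((26 + 26)/41) = 1.
  m_2 = 41*1 - 26 = 15, d_2 = (717 - 15^2)/41 = 492/41 = 12, a_2 = floor((26 + 15)/12) = 3.
  m_3 = 12*3 - 15 = 21, d_3 = (717 - 21^2)/12 = 276/12 = 23, a_3 = floor((26 + 21)/23) = 2.
  m_4 = 23*2 - 21 = 25, d_4 = (717 - 25^2)/23 = 92/23 = 4, a_4 = floor((26 + 25)/4) = 12.
  m_5 = 4*12 - 25 = 23, d_5 = (717 - 23^2)/4 = 188/4 = 47, a_5 = floor((26 + 23)/47) = 1.
  m_6 = 47*1 - 23 = 24, d_6 = (717 - 24^2)/47 = 141/47 = 3, a_6 = floor((26 + 24)/3) = 16.
  m_7 = 3*16 - 24 = 24, d_7 = (717 - 24^2)/3 = 141/3 = 47, a_7 = floor((26 + 24)/47) = 1.
  m_8 = 47*1 - 24 = 23, d_8 = (717 - 23^2)/47 = 188/47 = 4, a_8 = floor((26 + 23)/4) = 12.
  m_9 = 4*12 - 23 = 25, d_9 = (717 - 25^2)/4 = 92/4 = 23, a_9 = floor((26 + 25)/23) = 2.
  m_10 = 23*2 - 25 = 21, d_10 = (717 - 21^2)/23 = 276/23 = 12, a_10 = floor((26 + 21)/12) = 3.
  m_11 = 12*3 - 21 = 15, d_11 = (717 - 15^2)/12 = 492/12 = 41, a_11 = floor((26 + 15)/41) = 1.
  m_12 = 41*1 - 15 = 26, d_12 = (717 - 26^2)/41 = 41/41 = 1, a_12 = floor((26 + 26)/1) = 52.
  m_13 = 1*52 - 26 = 26, d_13 = (717 - 26^2)/1 = 41/1 = 41: (m_13, d_13) = (m_1, d_1) = (26, 41), so from here the quotients repeat a_1, ..., a_12; the period length is 12.
Hence the expansion of sqrt(717) is a_0 = 26 followed by the repeating block 1, 3, 2, 12, 1, 16, 1, 12, 2, 3, 1, 52 (period 12).

[26; overline(1, 3, 2, 12, 1, 16, 1, 12, 2, 3, 1, 52)]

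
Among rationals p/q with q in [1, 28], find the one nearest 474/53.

161/18

Expand x = 474/53 as a continued fraction with the Euclidean algorithm:
  474 = 8*53 + 50, so a_0 = 8.
  53 = 1*50 + 3, so a_1 = 1.
  50 = 16*3 + 2, so a_2 = 16.
  3 = 1*2 + 1, so a_3 = 1.
  2 = 2*1 + 0, so a_4 = 2.
so x = [8; 1, 16, 1, 2].
Convergents (p_i = a_i*p_{i-1} + p_{i-2}, q_i = a_i*q_{i-1} + q_{i-2} with p_{-2}=0, p_{-1}=1, q_{-2}=1, q_{-1}=0), until the denominator exceeds 28:
  i=0: a_0=8, p_0 = 8*1 + 0 = 8, q_0 = 8*0 + 1 = 1.
  i=1: a_1=1, p_1 = 1*8 + 1 = 9, q_1 = 1*1 + 0 = 1.
  i=2: a_2=16, p_2 = 16*9 + 8 = 152, q_2 = 16*1 + 1 = 17.
  i=3: a_3=1, p_3 = 1*152 + 9 = 161, q_3 = 1*17 + 1 = 18.
  i=4: a_4=2, p_4 = 2*161 + 152 = 474, q_4 = 2*18 + 17 = 53.
q_4 = 53 > 28, so the last convergent with denominator <= 28 is p_3/q_3 = 161/18.
The closest fraction with denominator <= 28 is either p_3/q_3 or the intermediate fraction (k*p_3 + p_2)/(k*q_3 + q_2) with the largest k >= 1 whose denominator stays <= 28; these approach x as k grows, and every other convergent or intermediate fraction in range is farther away.
Largest k: floor((28 - q_2)/q_3) = floor((28 - 17)/18) = 0.
Since k = 0, no intermediate fraction beyond p_3/q_3 has denominator <= 28, so the convergent 161/18 is the closest (its error is |474*18 - 161*53|/(53*18) = 1/954).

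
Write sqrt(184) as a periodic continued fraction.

Write x_i = (sqrt(184) + m_i)/d_i with (m_0, d_0) = (0, 1). a_0 = floor(sqrt(184)) = 13, since 13^2 = 169 <= 184 < 196 = 14^2.
Iterate m_{i+1} = d_i*a_i - m_i, d_{i+1} = (184 - m_{i+1}^2)/d_i, a_{i+1} = floor((a_0 + m_{i+1})/d_{i+1}):
  m_1 = 1*13 - 0 = 13, d_1 = (184 - 13^2)/1 = 15/1 = 15, a_1 = floor((13 + 13)/15) = 1.
  m_2 = 15*1 - 13 = 2, d_2 = (184 - 2^2)/15 = 180/15 = 12, a_2 = floor((13 + 2)/12) = 1.
  m_3 = 12*1 - 2 = 10, d_3 = (184 - 10^2)/12 = 84/12 = 7, a_3 = floor((13 + 10)/7) = 3.
  m_4 = 7*3 - 10 = 11, d_4 = (184 - 11^2)/7 = 63/7 = 9, a_4 = floor((13 + 11)/9) = 2.
  m_5 = 9*2 - 11 = 7, d_5 = (184 - 7^2)/9 = 135/9 = 15, a_5 = floor((13 + 7)/15) = 1.
  m_6 = 15*1 - 7 = 8, d_6 = (184 - 8^2)/15 = 120/15 = 8, a_6 = floor((13 + 8)/8) = 2.
  m_7 = 8*2 - 8 = 8, d_7 = (184 - 8^2)/8 = 120/8 = 15, a_7 = floor((13 + 8)/15) = 1.
  m_8 = 15*1 - 8 = 7, d_8 = (184 - 7^2)/15 = 135/15 = 9, a_8 = floor((13 + 7)/9) = 2.
  m_9 = 9*2 - 7 = 11, d_9 = (184 - 11^2)/9 = 63/9 = 7, a_9 = floor((13 + 11)/7) = 3.
  m_10 = 7*3 - 11 = 10, d_10 = (184 - 10^2)/7 = 84/7 = 12, a_10 = floor((13 + 10)/12) = 1.
  m_11 = 12*1 - 10 = 2, d_11 = (184 - 2^2)/12 = 180/12 = 15, a_11 = floor((13 + 2)/15) = 1.
  m_12 = 15*1 - 2 = 13, d_12 = (184 - 13^2)/15 = 15/15 = 1, a_12 = floor((13 + 13)/1) = 26.
  m_13 = 1*26 - 13 = 13, d_13 = (184 - 13^2)/1 = 15/1 = 15: (m_13, d_13) = (m_1, d_1) = (13, 15), so from here the quotients repeat a_1, ..., a_12; the period length is 12.
Hence the expansion of sqrt(184) is a_0 = 13 followed by the repeating block 1, 1, 3, 2, 1, 2, 1, 2, 3, 1, 1, 26 (period 12).

[13; (1, 1, 3, 2, 1, 2, 1, 2, 3, 1, 1, 26)]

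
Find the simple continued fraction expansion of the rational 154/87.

[1; 1, 3, 2, 1, 6]

Run the Euclidean algorithm on 154 and 87; the successive quotients are the partial quotients a_0, a_1, ... (each step inverts the fractional part left over by the previous one):
  154 = 1*87 + 67, so a_0 = 1.
  87 = 1*67 + 20, so a_1 = 1.
  67 = 3*20 + 7, so a_2 = 3.
  20 = 2*7 + 6, so a_3 = 2.
  7 = 1*6 + 1, so a_4 = 1.
  6 = 6*1 + 0, so a_5 = 6.
The remainder reaches 0 after 6 divisions, so the expansion has 6 partial quotients, read off in order.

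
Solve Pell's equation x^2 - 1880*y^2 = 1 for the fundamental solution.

First expand sqrt(1880) as a continued fraction. With x_i = (sqrt(1880) + m_i)/d_i and (m_0, d_0) = (0, 1): a_0 = floor(sqrt(1880)) = 43, since 43^2 = 1849 <= 1880 < 1936 = 44^2.
Iterate m_{i+1} = d_i*a_i - m_i, d_{i+1} = (1880 - m_{i+1}^2)/d_i, a_{i+1} = floor((a_0 + m_{i+1})/d_{i+1}):
  m_1 = 1*43 - 0 = 43, d_1 = (1880 - 43^2)/1 = 31/1 = 31, a_1 = floor((43 + 43)/31) = 2.
  m_2 = 31*2 - 43 = 19, d_2 = (1880 - 19^2)/31 = 1519/31 = 49, a_2 = floor((43 + 19)/49) = 1.
  m_3 = 49*1 - 19 = 30, d_3 = (1880 - 30^2)/49 = 980/49 = 20, a_3 = floor((43 + 30)/20) = 3.
  m_4 = 20*3 - 30 = 30, d_4 = (1880 - 30^2)/20 = 980/20 = 49, a_4 = floor((43 + 30)/49) = 1.
  m_5 = 49*1 - 30 = 19, d_5 = (1880 - 19^2)/49 = 1519/49 = 31, a_5 = floor((43 + 19)/31) = 2.
  m_6 = 31*2 - 19 = 43, d_6 = (1880 - 43^2)/31 = 31/31 = 1, a_6 = floor((43 + 43)/1) = 86.
  m_7 = 1*86 - 43 = 43, d_7 = (1880 - 43^2)/1 = 31/1 = 31: (m_7, d_7) = (m_1, d_1) = (43, 31), so from here the quotients repeat a_1, ..., a_6; the period length is 6.
So sqrt(1880) = [43; (2, 1, 3, 1, 2, 86)] with period length k = 6.
k is even, so the fundamental solution of x^2 - 1880y^2 = 1 is (p_{k-1}, q_{k-1}) = (p_5, q_5); compute convergents through index 5.
Convergents (p_i = a_i*p_{i-1} + p_{i-2}, q_i = a_i*q_{i-1} + q_{i-2} with p_{-2}=0, p_{-1}=1, q_{-2}=1, q_{-1}=0):
  i=0: a_0=43, p_0 = 43*1 + 0 = 43, q_0 = 43*0 + 1 = 1.
  i=1: a_1=2, p_1 = 2*43 + 1 = 87, q_1 = 2*1 + 0 = 2.
  i=2: a_2=1, p_2 = 1*87 + 43 = 130, q_2 = 1*2 + 1 = 3.
  i=3: a_3=3, p_3 = 3*130 + 87 = 477, q_3 = 3*3 + 2 = 11.
  i=4: a_4=1, p_4 = 1*477 + 130 = 607, q_4 = 1*11 + 3 = 14.
  i=5: a_5=2, p_5 = 2*607 + 477 = 1691, q_5 = 2*14 + 11 = 39.
Check: 1691^2 - 1880*39^2 = 2859481 - 2859480 = 1, so (x, y) = (1691, 39) solves the equation, and by the theorem it is the least positive solution.

(x, y) = (1691, 39)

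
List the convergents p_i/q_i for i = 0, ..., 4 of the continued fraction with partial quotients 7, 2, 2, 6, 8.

7/1, 15/2, 37/5, 237/32, 1933/261

Using the convergent recurrence p_i = a_i*p_{i-1} + p_{i-2}, q_i = a_i*q_{i-1} + q_{i-2} with p_{-2}=0, p_{-1}=1, q_{-2}=1, q_{-1}=0:
  i=0: a_0=7, p_0 = 7*1 + 0 = 7, q_0 = 7*0 + 1 = 1.
  i=1: a_1=2, p_1 = 2*7 + 1 = 15, q_1 = 2*1 + 0 = 2.
  i=2: a_2=2, p_2 = 2*15 + 7 = 37, q_2 = 2*2 + 1 = 5.
  i=3: a_3=6, p_3 = 6*37 + 15 = 237, q_3 = 6*5 + 2 = 32.
  i=4: a_4=8, p_4 = 8*237 + 37 = 1933, q_4 = 8*32 + 5 = 261.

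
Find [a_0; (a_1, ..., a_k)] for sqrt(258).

Write x_i = (sqrt(258) + m_i)/d_i with (m_0, d_0) = (0, 1). a_0 = floor(sqrt(258)) = 16, since 16^2 = 256 <= 258 < 289 = 17^2.
Iterate m_{i+1} = d_i*a_i - m_i, d_{i+1} = (258 - m_{i+1}^2)/d_i, a_{i+1} = floor((a_0 + m_{i+1})/d_{i+1}):
  m_1 = 1*16 - 0 = 16, d_1 = (258 - 16^2)/1 = 2/1 = 2, a_1 = floor((16 + 16)/2) = 16.
  m_2 = 2*16 - 16 = 16, d_2 = (258 - 16^2)/2 = 2/2 = 1, a_2 = floor((16 + 16)/1) = 32.
  m_3 = 1*32 - 16 = 16, d_3 = (258 - 16^2)/1 = 2/1 = 2: (m_3, d_3) = (m_1, d_1) = (16, 2), so from here the quotients repeat a_1, a_2; the period length is 2.
Hence the expansion of sqrt(258) is a_0 = 16 followed by the repeating block 16, 32 (period 2).

[16; (16, 32)]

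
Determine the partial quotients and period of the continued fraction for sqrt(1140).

[33; (1, 3, 4, 3, 1, 66)]

Write x_i = (sqrt(1140) + m_i)/d_i with (m_0, d_0) = (0, 1). a_0 = floor(sqrt(1140)) = 33, since 33^2 = 1089 <= 1140 < 1156 = 34^2.
Iterate m_{i+1} = d_i*a_i - m_i, d_{i+1} = (1140 - m_{i+1}^2)/d_i, a_{i+1} = floor((a_0 + m_{i+1})/d_{i+1}):
  m_1 = 1*33 - 0 = 33, d_1 = (1140 - 33^2)/1 = 51/1 = 51, a_1 = floor((33 + 33)/51) = 1.
  m_2 = 51*1 - 33 = 18, d_2 = (1140 - 18^2)/51 = 816/51 = 16, a_2 = floor((33 + 18)/16) = 3.
  m_3 = 16*3 - 18 = 30, d_3 = (1140 - 30^2)/16 = 240/16 = 15, a_3 = floor((33 + 30)/15) = 4.
  m_4 = 15*4 - 30 = 30, d_4 = (1140 - 30^2)/15 = 240/15 = 16, a_4 = floor((33 + 30)/16) = 3.
  m_5 = 16*3 - 30 = 18, d_5 = (1140 - 18^2)/16 = 816/16 = 51, a_5 = floor((33 + 18)/51) = 1.
  m_6 = 51*1 - 18 = 33, d_6 = (1140 - 33^2)/51 = 51/51 = 1, a_6 = floor((33 + 33)/1) = 66.
  m_7 = 1*66 - 33 = 33, d_7 = (1140 - 33^2)/1 = 51/1 = 51: (m_7, d_7) = (m_1, d_1) = (33, 51), so from here the quotients repeat a_1, ..., a_6; the period length is 6.
Hence the expansion of sqrt(1140) is a_0 = 33 followed by the repeating block 1, 3, 4, 3, 1, 66 (period 6).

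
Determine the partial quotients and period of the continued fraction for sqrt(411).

[20; (3, 1, 1, 1, 19, 1, 1, 1, 3, 40)]

Write x_i = (sqrt(411) + m_i)/d_i with (m_0, d_0) = (0, 1). a_0 = floor(sqrt(411)) = 20, since 20^2 = 400 <= 411 < 441 = 21^2.
Iterate m_{i+1} = d_i*a_i - m_i, d_{i+1} = (411 - m_{i+1}^2)/d_i, a_{i+1} = floor((a_0 + m_{i+1})/d_{i+1}):
  m_1 = 1*20 - 0 = 20, d_1 = (411 - 20^2)/1 = 11/1 = 11, a_1 = floor((20 + 20)/11) = 3.
  m_2 = 11*3 - 20 = 13, d_2 = (411 - 13^2)/11 = 242/11 = 22, a_2 = floor((20 + 13)/22) = 1.
  m_3 = 22*1 - 13 = 9, d_3 = (411 - 9^2)/22 = 330/22 = 15, a_3 = floor((20 + 9)/15) = 1.
  m_4 = 15*1 - 9 = 6, d_4 = (411 - 6^2)/15 = 375/15 = 25, a_4 = floor((20 + 6)/25) = 1.
  m_5 = 25*1 - 6 = 19, d_5 = (411 - 19^2)/25 = 50/25 = 2, a_5 = floor((20 + 19)/2) = 19.
  m_6 = 2*19 - 19 = 19, d_6 = (411 - 19^2)/2 = 50/2 = 25, a_6 = floor((20 + 19)/25) = 1.
  m_7 = 25*1 - 19 = 6, d_7 = (411 - 6^2)/25 = 375/25 = 15, a_7 = floor((20 + 6)/15) = 1.
  m_8 = 15*1 - 6 = 9, d_8 = (411 - 9^2)/15 = 330/15 = 22, a_8 = floor((20 + 9)/22) = 1.
  m_9 = 22*1 - 9 = 13, d_9 = (411 - 13^2)/22 = 242/22 = 11, a_9 = floor((20 + 13)/11) = 3.
  m_10 = 11*3 - 13 = 20, d_10 = (411 - 20^2)/11 = 11/11 = 1, a_10 = floor((20 + 20)/1) = 40.
  m_11 = 1*40 - 20 = 20, d_11 = (411 - 20^2)/1 = 11/1 = 11: (m_11, d_11) = (m_1, d_1) = (20, 11), so from here the quotients repeat a_1, ..., a_10; the period length is 10.
Hence the expansion of sqrt(411) is a_0 = 20 followed by the repeating block 3, 1, 1, 1, 19, 1, 1, 1, 3, 40 (period 10).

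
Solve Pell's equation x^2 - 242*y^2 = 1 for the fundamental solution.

(x, y) = (19601, 1260)

First expand sqrt(242) as a continued fraction. With x_i = (sqrt(242) + m_i)/d_i and (m_0, d_0) = (0, 1): a_0 = floor(sqrt(242)) = 15, since 15^2 = 225 <= 242 < 256 = 16^2.
Iterate m_{i+1} = d_i*a_i - m_i, d_{i+1} = (242 - m_{i+1}^2)/d_i, a_{i+1} = floor((a_0 + m_{i+1})/d_{i+1}):
  m_1 = 1*15 - 0 = 15, d_1 = (242 - 15^2)/1 = 17/1 = 17, a_1 = floor((15 + 15)/17) = 1.
  m_2 = 17*1 - 15 = 2, d_2 = (242 - 2^2)/17 = 238/17 = 14, a_2 = floor((15 + 2)/14) = 1.
  m_3 = 14*1 - 2 = 12, d_3 = (242 - 12^2)/14 = 98/14 = 7, a_3 = floor((15 + 12)/7) = 3.
  m_4 = 7*3 - 12 = 9, d_4 = (242 - 9^2)/7 = 161/7 = 23, a_4 = floor((15 + 9)/23) = 1.
  m_5 = 23*1 - 9 = 14, d_5 = (242 - 14^2)/23 = 46/23 = 2, a_5 = floor((15 + 14)/2) = 14.
  m_6 = 2*14 - 14 = 14, d_6 = (242 - 14^2)/2 = 46/2 = 23, a_6 = floor((15 + 14)/23) = 1.
  m_7 = 23*1 - 14 = 9, d_7 = (242 - 9^2)/23 = 161/23 = 7, a_7 = floor((15 + 9)/7) = 3.
  m_8 = 7*3 - 9 = 12, d_8 = (242 - 12^2)/7 = 98/7 = 14, a_8 = floor((15 + 12)/14) = 1.
  m_9 = 14*1 - 12 = 2, d_9 = (242 - 2^2)/14 = 238/14 = 17, a_9 = floor((15 + 2)/17) = 1.
  m_10 = 17*1 - 2 = 15, d_10 = (242 - 15^2)/17 = 17/17 = 1, a_10 = floor((15 + 15)/1) = 30.
  m_11 = 1*30 - 15 = 15, d_11 = (242 - 15^2)/1 = 17/1 = 17: (m_11, d_11) = (m_1, d_1) = (15, 17), so from here the quotients repeat a_1, ..., a_10; the period length is 10.
So sqrt(242) = [15; (1, 1, 3, 1, 14, 1, 3, 1, 1, 30)] with period length k = 10.
k is even, so the fundamental solution of x^2 - 242y^2 = 1 is (p_{k-1}, q_{k-1}) = (p_9, q_9); compute convergents through index 9.
Convergents (p_i = a_i*p_{i-1} + p_{i-2}, q_i = a_i*q_{i-1} + q_{i-2} with p_{-2}=0, p_{-1}=1, q_{-2}=1, q_{-1}=0):
  i=0: a_0=15, p_0 = 15*1 + 0 = 15, q_0 = 15*0 + 1 = 1.
  i=1: a_1=1, p_1 = 1*15 + 1 = 16, q_1 = 1*1 + 0 = 1.
  i=2: a_2=1, p_2 = 1*16 + 15 = 31, q_2 = 1*1 + 1 = 2.
  i=3: a_3=3, p_3 = 3*31 + 16 = 109, q_3 = 3*2 + 1 = 7.
  i=4: a_4=1, p_4 = 1*109 + 31 = 140, q_4 = 1*7 + 2 = 9.
  i=5: a_5=14, p_5 = 14*140 + 109 = 2069, q_5 = 14*9 + 7 = 133.
  i=6: a_6=1, p_6 = 1*2069 + 140 = 2209, q_6 = 1*133 + 9 = 142.
  i=7: a_7=3, p_7 = 3*2209 + 2069 = 8696, q_7 = 3*142 + 133 = 559.
  i=8: a_8=1, p_8 = 1*8696 + 2209 = 10905, q_8 = 1*559 + 142 = 701.
  i=9: a_9=1, p_9 = 1*10905 + 8696 = 19601, q_9 = 1*701 + 559 = 1260.
Check: 19601^2 - 242*1260^2 = 384199201 - 384199200 = 1, so (x, y) = (19601, 1260) solves the equation, and by the theorem it is the least positive solution.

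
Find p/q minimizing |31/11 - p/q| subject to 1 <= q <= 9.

Expand x = 31/11 as a continued fraction with the Euclidean algorithm:
  31 = 2*11 + 9, so a_0 = 2.
  11 = 1*9 + 2, so a_1 = 1.
  9 = 4*2 + 1, so a_2 = 4.
  2 = 2*1 + 0, so a_3 = 2.
so x = [2; 1, 4, 2].
Convergents (p_i = a_i*p_{i-1} + p_{i-2}, q_i = a_i*q_{i-1} + q_{i-2} with p_{-2}=0, p_{-1}=1, q_{-2}=1, q_{-1}=0), until the denominator exceeds 9:
  i=0: a_0=2, p_0 = 2*1 + 0 = 2, q_0 = 2*0 + 1 = 1.
  i=1: a_1=1, p_1 = 1*2 + 1 = 3, q_1 = 1*1 + 0 = 1.
  i=2: a_2=4, p_2 = 4*3 + 2 = 14, q_2 = 4*1 + 1 = 5.
  i=3: a_3=2, p_3 = 2*14 + 3 = 31, q_3 = 2*5 + 1 = 11.
q_3 = 11 > 9, so the last convergent with denominator <= 9 is p_2/q_2 = 14/5.
The closest fraction with denominator <= 9 is either p_2/q_2 or the intermediate fraction (k*p_2 + p_1)/(k*q_2 + q_1) with the largest k >= 1 whose denominator stays <= 9; these approach x as k grows, and every other convergent or intermediate fraction in range is farther away.
Largest k: floor((9 - q_1)/q_2) = floor((9 - 1)/5) = 1.
That gives (1*14 + 3)/(1*5 + 1) = 17/6.
Compare the errors: |x - 14/5| = |31*5 - 14*11|/(11*5) = 1/55, and |x - 17/6| = |31*6 - 17*11|/(11*6) = 1/66.
Cross-multiplying, 1*55 = 55 < 66 = 1*66, so 1/66 is smaller: the intermediate fraction 17/6 is closer to x than 14/5.

17/6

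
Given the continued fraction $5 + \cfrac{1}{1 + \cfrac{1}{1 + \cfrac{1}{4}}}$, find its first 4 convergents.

Using the convergent recurrence p_i = a_i*p_{i-1} + p_{i-2}, q_i = a_i*q_{i-1} + q_{i-2} with p_{-2}=0, p_{-1}=1, q_{-2}=1, q_{-1}=0:
  i=0: a_0=5, p_0 = 5*1 + 0 = 5, q_0 = 5*0 + 1 = 1.
  i=1: a_1=1, p_1 = 1*5 + 1 = 6, q_1 = 1*1 + 0 = 1.
  i=2: a_2=1, p_2 = 1*6 + 5 = 11, q_2 = 1*1 + 1 = 2.
  i=3: a_3=4, p_3 = 4*11 + 6 = 50, q_3 = 4*2 + 1 = 9.

5/1, 6/1, 11/2, 50/9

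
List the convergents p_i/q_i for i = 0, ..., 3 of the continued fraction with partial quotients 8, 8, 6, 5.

Using the convergent recurrence p_i = a_i*p_{i-1} + p_{i-2}, q_i = a_i*q_{i-1} + q_{i-2} with p_{-2}=0, p_{-1}=1, q_{-2}=1, q_{-1}=0:
  i=0: a_0=8, p_0 = 8*1 + 0 = 8, q_0 = 8*0 + 1 = 1.
  i=1: a_1=8, p_1 = 8*8 + 1 = 65, q_1 = 8*1 + 0 = 8.
  i=2: a_2=6, p_2 = 6*65 + 8 = 398, q_2 = 6*8 + 1 = 49.
  i=3: a_3=5, p_3 = 5*398 + 65 = 2055, q_3 = 5*49 + 8 = 253.

8/1, 65/8, 398/49, 2055/253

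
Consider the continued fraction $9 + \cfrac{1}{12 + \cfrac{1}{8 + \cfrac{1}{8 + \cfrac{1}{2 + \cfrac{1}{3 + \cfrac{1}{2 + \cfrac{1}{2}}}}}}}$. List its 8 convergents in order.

9/1, 109/12, 881/97, 7157/788, 15195/1673, 52742/5807, 120679/13287, 294100/32381

Using the convergent recurrence p_i = a_i*p_{i-1} + p_{i-2}, q_i = a_i*q_{i-1} + q_{i-2} with p_{-2}=0, p_{-1}=1, q_{-2}=1, q_{-1}=0:
  i=0: a_0=9, p_0 = 9*1 + 0 = 9, q_0 = 9*0 + 1 = 1.
  i=1: a_1=12, p_1 = 12*9 + 1 = 109, q_1 = 12*1 + 0 = 12.
  i=2: a_2=8, p_2 = 8*109 + 9 = 881, q_2 = 8*12 + 1 = 97.
  i=3: a_3=8, p_3 = 8*881 + 109 = 7157, q_3 = 8*97 + 12 = 788.
  i=4: a_4=2, p_4 = 2*7157 + 881 = 15195, q_4 = 2*788 + 97 = 1673.
  i=5: a_5=3, p_5 = 3*15195 + 7157 = 52742, q_5 = 3*1673 + 788 = 5807.
  i=6: a_6=2, p_6 = 2*52742 + 15195 = 120679, q_6 = 2*5807 + 1673 = 13287.
  i=7: a_7=2, p_7 = 2*120679 + 52742 = 294100, q_7 = 2*13287 + 5807 = 32381.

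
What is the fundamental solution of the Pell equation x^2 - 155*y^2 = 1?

First expand sqrt(155) as a continued fraction. With x_i = (sqrt(155) + m_i)/d_i and (m_0, d_0) = (0, 1): a_0 = floor(sqrt(155)) = 12, since 12^2 = 144 <= 155 < 169 = 13^2.
Iterate m_{i+1} = d_i*a_i - m_i, d_{i+1} = (155 - m_{i+1}^2)/d_i, a_{i+1} = floor((a_0 + m_{i+1})/d_{i+1}):
  m_1 = 1*12 - 0 = 12, d_1 = (155 - 12^2)/1 = 11/1 = 11, a_1 = floor((12 + 12)/11) = 2.
  m_2 = 11*2 - 12 = 10, d_2 = (155 - 10^2)/11 = 55/11 = 5, a_2 = floor((12 + 10)/5) = 4.
  m_3 = 5*4 - 10 = 10, d_3 = (155 - 10^2)/5 = 55/5 = 11, a_3 = floor((12 + 10)/11) = 2.
  m_4 = 11*2 - 10 = 12, d_4 = (155 - 12^2)/11 = 11/11 = 1, a_4 = floor((12 + 12)/1) = 24.
  m_5 = 1*24 - 12 = 12, d_5 = (155 - 12^2)/1 = 11/1 = 11: (m_5, d_5) = (m_1, d_1) = (12, 11), so from here the quotients repeat a_1, ..., a_4; the period length is 4.
So sqrt(155) = [12; (2, 4, 2, 24)] with period length k = 4.
k is even, so the fundamental solution of x^2 - 155y^2 = 1 is (p_{k-1}, q_{k-1}) = (p_3, q_3); compute convergents through index 3.
Convergents (p_i = a_i*p_{i-1} + p_{i-2}, q_i = a_i*q_{i-1} + q_{i-2} with p_{-2}=0, p_{-1}=1, q_{-2}=1, q_{-1}=0):
  i=0: a_0=12, p_0 = 12*1 + 0 = 12, q_0 = 12*0 + 1 = 1.
  i=1: a_1=2, p_1 = 2*12 + 1 = 25, q_1 = 2*1 + 0 = 2.
  i=2: a_2=4, p_2 = 4*25 + 12 = 112, q_2 = 4*2 + 1 = 9.
  i=3: a_3=2, p_3 = 2*112 + 25 = 249, q_3 = 2*9 + 2 = 20.
Check: 249^2 - 155*20^2 = 62001 - 62000 = 1, so (x, y) = (249, 20) solves the equation, and by the theorem it is the least positive solution.

(x, y) = (249, 20)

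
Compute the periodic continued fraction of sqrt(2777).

Write x_i = (sqrt(2777) + m_i)/d_i with (m_0, d_0) = (0, 1). a_0 = floor(sqrt(2777)) = 52, since 52^2 = 2704 <= 2777 < 2809 = 53^2.
Iterate m_{i+1} = d_i*a_i - m_i, d_{i+1} = (2777 - m_{i+1}^2)/d_i, a_{i+1} = floor((a_0 + m_{i+1})/d_{i+1}):
  m_1 = 1*52 - 0 = 52, d_1 = (2777 - 52^2)/1 = 73/1 = 73, a_1 = floor((52 + 52)/73) = 1.
  m_2 = 73*1 - 52 = 21, d_2 = (2777 - 21^2)/73 = 2336/73 = 32, a_2 = floor((52 + 21)/32) = 2.
  m_3 = 32*2 - 21 = 43, d_3 = (2777 - 43^2)/32 = 928/32 = 29, a_3 = floor((52 + 43)/29) = 3.
  m_4 = 29*3 - 43 = 44, d_4 = (2777 - 44^2)/29 = 841/29 = 29, a_4 = floor((52 + 44)/29) = 3.
  m_5 = 29*3 - 44 = 43, d_5 = (2777 - 43^2)/29 = 928/29 = 32, a_5 = floor((52 + 43)/32) = 2.
  m_6 = 32*2 - 43 = 21, d_6 = (2777 - 21^2)/32 = 2336/32 = 73, a_6 = floor((52 + 21)/73) = 1.
  m_7 = 73*1 - 21 = 52, d_7 = (2777 - 52^2)/73 = 73/73 = 1, a_7 = floor((52 + 52)/1) = 104.
  m_8 = 1*104 - 52 = 52, d_8 = (2777 - 52^2)/1 = 73/1 = 73: (m_8, d_8) = (m_1, d_1) = (52, 73), so from here the quotients repeat a_1, ..., a_7; the period length is 7.
Hence the expansion of sqrt(2777) is a_0 = 52 followed by the repeating block 1, 2, 3, 3, 2, 1, 104 (period 7).

[52; (1, 2, 3, 3, 2, 1, 104)]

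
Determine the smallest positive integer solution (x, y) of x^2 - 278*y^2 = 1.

(x, y) = (2501, 150)

First expand sqrt(278) as a continued fraction. With x_i = (sqrt(278) + m_i)/d_i and (m_0, d_0) = (0, 1): a_0 = floor(sqrt(278)) = 16, since 16^2 = 256 <= 278 < 289 = 17^2.
Iterate m_{i+1} = d_i*a_i - m_i, d_{i+1} = (278 - m_{i+1}^2)/d_i, a_{i+1} = floor((a_0 + m_{i+1})/d_{i+1}):
  m_1 = 1*16 - 0 = 16, d_1 = (278 - 16^2)/1 = 22/1 = 22, a_1 = floor((16 + 16)/22) = 1.
  m_2 = 22*1 - 16 = 6, d_2 = (278 - 6^2)/22 = 242/22 = 11, a_2 = floor((16 + 6)/11) = 2.
  m_3 = 11*2 - 6 = 16, d_3 = (278 - 16^2)/11 = 22/11 = 2, a_3 = floor((16 + 16)/2) = 16.
  m_4 = 2*16 - 16 = 16, d_4 = (278 - 16^2)/2 = 22/2 = 11, a_4 = floor((16 + 16)/11) = 2.
  m_5 = 11*2 - 16 = 6, d_5 = (278 - 6^2)/11 = 242/11 = 22, a_5 = floor((16 + 6)/22) = 1.
  m_6 = 22*1 - 6 = 16, d_6 = (278 - 16^2)/22 = 22/22 = 1, a_6 = floor((16 + 16)/1) = 32.
  m_7 = 1*32 - 16 = 16, d_7 = (278 - 16^2)/1 = 22/1 = 22: (m_7, d_7) = (m_1, d_1) = (16, 22), so from here the quotients repeat a_1, ..., a_6; the period length is 6.
So sqrt(278) = [16; (1, 2, 16, 2, 1, 32)] with period length k = 6.
k is even, so the fundamental solution of x^2 - 278y^2 = 1 is (p_{k-1}, q_{k-1}) = (p_5, q_5); compute convergents through index 5.
Convergents (p_i = a_i*p_{i-1} + p_{i-2}, q_i = a_i*q_{i-1} + q_{i-2} with p_{-2}=0, p_{-1}=1, q_{-2}=1, q_{-1}=0):
  i=0: a_0=16, p_0 = 16*1 + 0 = 16, q_0 = 16*0 + 1 = 1.
  i=1: a_1=1, p_1 = 1*16 + 1 = 17, q_1 = 1*1 + 0 = 1.
  i=2: a_2=2, p_2 = 2*17 + 16 = 50, q_2 = 2*1 + 1 = 3.
  i=3: a_3=16, p_3 = 16*50 + 17 = 817, q_3 = 16*3 + 1 = 49.
  i=4: a_4=2, p_4 = 2*817 + 50 = 1684, q_4 = 2*49 + 3 = 101.
  i=5: a_5=1, p_5 = 1*1684 + 817 = 2501, q_5 = 1*101 + 49 = 150.
Check: 2501^2 - 278*150^2 = 6255001 - 6255000 = 1, so (x, y) = (2501, 150) solves the equation, and by the theorem it is the least positive solution.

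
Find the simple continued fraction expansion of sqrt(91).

[9; (1, 1, 5, 1, 5, 1, 1, 18)]

Write x_i = (sqrt(91) + m_i)/d_i with (m_0, d_0) = (0, 1). a_0 = floor(sqrt(91)) = 9, since 9^2 = 81 <= 91 < 100 = 10^2.
Iterate m_{i+1} = d_i*a_i - m_i, d_{i+1} = (91 - m_{i+1}^2)/d_i, a_{i+1} = floor((a_0 + m_{i+1})/d_{i+1}):
  m_1 = 1*9 - 0 = 9, d_1 = (91 - 9^2)/1 = 10/1 = 10, a_1 = floor((9 + 9)/10) = 1.
  m_2 = 10*1 - 9 = 1, d_2 = (91 - 1^2)/10 = 90/10 = 9, a_2 = floor((9 + 1)/9) = 1.
  m_3 = 9*1 - 1 = 8, d_3 = (91 - 8^2)/9 = 27/9 = 3, a_3 = floor((9 + 8)/3) = 5.
  m_4 = 3*5 - 8 = 7, d_4 = (91 - 7^2)/3 = 42/3 = 14, a_4 = floor((9 + 7)/14) = 1.
  m_5 = 14*1 - 7 = 7, d_5 = (91 - 7^2)/14 = 42/14 = 3, a_5 = floor((9 + 7)/3) = 5.
  m_6 = 3*5 - 7 = 8, d_6 = (91 - 8^2)/3 = 27/3 = 9, a_6 = floor((9 + 8)/9) = 1.
  m_7 = 9*1 - 8 = 1, d_7 = (91 - 1^2)/9 = 90/9 = 10, a_7 = floor((9 + 1)/10) = 1.
  m_8 = 10*1 - 1 = 9, d_8 = (91 - 9^2)/10 = 10/10 = 1, a_8 = floor((9 + 9)/1) = 18.
  m_9 = 1*18 - 9 = 9, d_9 = (91 - 9^2)/1 = 10/1 = 10: (m_9, d_9) = (m_1, d_1) = (9, 10), so from here the quotients repeat a_1, ..., a_8; the period length is 8.
Hence the expansion of sqrt(91) is a_0 = 9 followed by the repeating block 1, 1, 5, 1, 5, 1, 1, 18 (period 8).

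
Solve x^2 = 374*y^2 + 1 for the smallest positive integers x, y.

First expand sqrt(374) as a continued fraction. With x_i = (sqrt(374) + m_i)/d_i and (m_0, d_0) = (0, 1): a_0 = floor(sqrt(374)) = 19, since 19^2 = 361 <= 374 < 400 = 20^2.
Iterate m_{i+1} = d_i*a_i - m_i, d_{i+1} = (374 - m_{i+1}^2)/d_i, a_{i+1} = floor((a_0 + m_{i+1})/d_{i+1}):
  m_1 = 1*19 - 0 = 19, d_1 = (374 - 19^2)/1 = 13/1 = 13, a_1 = floor((19 + 19)/13) = 2.
  m_2 = 13*2 - 19 = 7, d_2 = (374 - 7^2)/13 = 325/13 = 25, a_2 = floor((19 + 7)/25) = 1.
  m_3 = 25*1 - 7 = 18, d_3 = (374 - 18^2)/25 = 50/25 = 2, a_3 = floor((19 + 18)/2) = 18.
  m_4 = 2*18 - 18 = 18, d_4 = (374 - 18^2)/2 = 50/2 = 25, a_4 = floor((19 + 18)/25) = 1.
  m_5 = 25*1 - 18 = 7, d_5 = (374 - 7^2)/25 = 325/25 = 13, a_5 = floor((19 + 7)/13) = 2.
  m_6 = 13*2 - 7 = 19, d_6 = (374 - 19^2)/13 = 13/13 = 1, a_6 = floor((19 + 19)/1) = 38.
  m_7 = 1*38 - 19 = 19, d_7 = (374 - 19^2)/1 = 13/1 = 13: (m_7, d_7) = (m_1, d_1) = (19, 13), so from here the quotients repeat a_1, ..., a_6; the period length is 6.
So sqrt(374) = [19; (2, 1, 18, 1, 2, 38)] with period length k = 6.
k is even, so the fundamental solution of x^2 - 374y^2 = 1 is (p_{k-1}, q_{k-1}) = (p_5, q_5); compute convergents through index 5.
Convergents (p_i = a_i*p_{i-1} + p_{i-2}, q_i = a_i*q_{i-1} + q_{i-2} with p_{-2}=0, p_{-1}=1, q_{-2}=1, q_{-1}=0):
  i=0: a_0=19, p_0 = 19*1 + 0 = 19, q_0 = 19*0 + 1 = 1.
  i=1: a_1=2, p_1 = 2*19 + 1 = 39, q_1 = 2*1 + 0 = 2.
  i=2: a_2=1, p_2 = 1*39 + 19 = 58, q_2 = 1*2 + 1 = 3.
  i=3: a_3=18, p_3 = 18*58 + 39 = 1083, q_3 = 18*3 + 2 = 56.
  i=4: a_4=1, p_4 = 1*1083 + 58 = 1141, q_4 = 1*56 + 3 = 59.
  i=5: a_5=2, p_5 = 2*1141 + 1083 = 3365, q_5 = 2*59 + 56 = 174.
Check: 3365^2 - 374*174^2 = 11323225 - 11323224 = 1, so (x, y) = (3365, 174) solves the equation, and by the theorem it is the least positive solution.

(x, y) = (3365, 174)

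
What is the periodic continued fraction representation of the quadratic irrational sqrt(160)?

[12; (1, 1, 1, 5, 1, 1, 1, 24)]

Write x_i = (sqrt(160) + m_i)/d_i with (m_0, d_0) = (0, 1). a_0 = floor(sqrt(160)) = 12, since 12^2 = 144 <= 160 < 169 = 13^2.
Iterate m_{i+1} = d_i*a_i - m_i, d_{i+1} = (160 - m_{i+1}^2)/d_i, a_{i+1} = floor((a_0 + m_{i+1})/d_{i+1}):
  m_1 = 1*12 - 0 = 12, d_1 = (160 - 12^2)/1 = 16/1 = 16, a_1 = floor((12 + 12)/16) = 1.
  m_2 = 16*1 - 12 = 4, d_2 = (160 - 4^2)/16 = 144/16 = 9, a_2 = floor((12 + 4)/9) = 1.
  m_3 = 9*1 - 4 = 5, d_3 = (160 - 5^2)/9 = 135/9 = 15, a_3 = floor((12 + 5)/15) = 1.
  m_4 = 15*1 - 5 = 10, d_4 = (160 - 10^2)/15 = 60/15 = 4, a_4 = floor((12 + 10)/4) = 5.
  m_5 = 4*5 - 10 = 10, d_5 = (160 - 10^2)/4 = 60/4 = 15, a_5 = floor((12 + 10)/15) = 1.
  m_6 = 15*1 - 10 = 5, d_6 = (160 - 5^2)/15 = 135/15 = 9, a_6 = floor((12 + 5)/9) = 1.
  m_7 = 9*1 - 5 = 4, d_7 = (160 - 4^2)/9 = 144/9 = 16, a_7 = floor((12 + 4)/16) = 1.
  m_8 = 16*1 - 4 = 12, d_8 = (160 - 12^2)/16 = 16/16 = 1, a_8 = floor((12 + 12)/1) = 24.
  m_9 = 1*24 - 12 = 12, d_9 = (160 - 12^2)/1 = 16/1 = 16: (m_9, d_9) = (m_1, d_1) = (12, 16), so from here the quotients repeat a_1, ..., a_8; the period length is 8.
Hence the expansion of sqrt(160) is a_0 = 12 followed by the repeating block 1, 1, 1, 5, 1, 1, 1, 24 (period 8).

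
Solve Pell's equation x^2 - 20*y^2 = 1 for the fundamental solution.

First expand sqrt(20) as a continued fraction. With x_i = (sqrt(20) + m_i)/d_i and (m_0, d_0) = (0, 1): a_0 = floor(sqrt(20)) = 4, since 4^2 = 16 <= 20 < 25 = 5^2.
Iterate m_{i+1} = d_i*a_i - m_i, d_{i+1} = (20 - m_{i+1}^2)/d_i, a_{i+1} = floor((a_0 + m_{i+1})/d_{i+1}):
  m_1 = 1*4 - 0 = 4, d_1 = (20 - 4^2)/1 = 4/1 = 4, a_1 = floor((4 + 4)/4) = 2.
  m_2 = 4*2 - 4 = 4, d_2 = (20 - 4^2)/4 = 4/4 = 1, a_2 = floor((4 + 4)/1) = 8.
  m_3 = 1*8 - 4 = 4, d_3 = (20 - 4^2)/1 = 4/1 = 4: (m_3, d_3) = (m_1, d_1) = (4, 4), so from here the quotients repeat a_1, a_2; the period length is 2.
So sqrt(20) = [4; (2, 8)] with period length k = 2.
k is even, so the fundamental solution of x^2 - 20y^2 = 1 is (p_{k-1}, q_{k-1}) = (p_1, q_1); compute convergents through index 1.
Convergents (p_i = a_i*p_{i-1} + p_{i-2}, q_i = a_i*q_{i-1} + q_{i-2} with p_{-2}=0, p_{-1}=1, q_{-2}=1, q_{-1}=0):
  i=0: a_0=4, p_0 = 4*1 + 0 = 4, q_0 = 4*0 + 1 = 1.
  i=1: a_1=2, p_1 = 2*4 + 1 = 9, q_1 = 2*1 + 0 = 2.
Check: 9^2 - 20*2^2 = 81 - 80 = 1, so (x, y) = (9, 2) solves the equation, and by the theorem it is the least positive solution.

(x, y) = (9, 2)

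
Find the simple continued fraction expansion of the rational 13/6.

Run the Euclidean algorithm on 13 and 6; the successive quotients are the partial quotients a_0, a_1, ... (each step inverts the fractional part left over by the previous one):
  13 = 2*6 + 1, so a_0 = 2.
  6 = 6*1 + 0, so a_1 = 6.
The remainder reaches 0 after 2 divisions, so the expansion has 2 partial quotients, read off in order.

[2; 6]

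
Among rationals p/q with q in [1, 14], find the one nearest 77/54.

10/7

Expand x = 77/54 as a continued fraction with the Euclidean algorithm:
  77 = 1*54 + 23, so a_0 = 1.
  54 = 2*23 + 8, so a_1 = 2.
  23 = 2*8 + 7, so a_2 = 2.
  8 = 1*7 + 1, so a_3 = 1.
  7 = 7*1 + 0, so a_4 = 7.
so x = [1; 2, 2, 1, 7].
Convergents (p_i = a_i*p_{i-1} + p_{i-2}, q_i = a_i*q_{i-1} + q_{i-2} with p_{-2}=0, p_{-1}=1, q_{-2}=1, q_{-1}=0), until the denominator exceeds 14:
  i=0: a_0=1, p_0 = 1*1 + 0 = 1, q_0 = 1*0 + 1 = 1.
  i=1: a_1=2, p_1 = 2*1 + 1 = 3, q_1 = 2*1 + 0 = 2.
  i=2: a_2=2, p_2 = 2*3 + 1 = 7, q_2 = 2*2 + 1 = 5.
  i=3: a_3=1, p_3 = 1*7 + 3 = 10, q_3 = 1*5 + 2 = 7.
  i=4: a_4=7, p_4 = 7*10 + 7 = 77, q_4 = 7*7 + 5 = 54.
q_4 = 54 > 14, so the last convergent with denominator <= 14 is p_3/q_3 = 10/7.
The closest fraction with denominator <= 14 is either p_3/q_3 or the intermediate fraction (k*p_3 + p_2)/(k*q_3 + q_2) with the largest k >= 1 whose denominator stays <= 14; these approach x as k grows, and every other convergent or intermediate fraction in range is farther away.
Largest k: floor((14 - q_2)/q_3) = floor((14 - 5)/7) = 1.
That gives (1*10 + 7)/(1*7 + 5) = 17/12.
Compare the errors: |x - 10/7| = |77*7 - 10*54|/(54*7) = 1/378, and |x - 17/12| = |77*12 - 17*54|/(54*12) = 6/648.
Cross-multiplying, 1*648 = 648 < 2268 = 6*378, so 1/378 is smaller: the convergent 10/7 is closer to x than 17/12.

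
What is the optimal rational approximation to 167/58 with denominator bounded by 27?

72/25

Expand x = 167/58 as a continued fraction with the Euclidean algorithm:
  167 = 2*58 + 51, so a_0 = 2.
  58 = 1*51 + 7, so a_1 = 1.
  51 = 7*7 + 2, so a_2 = 7.
  7 = 3*2 + 1, so a_3 = 3.
  2 = 2*1 + 0, so a_4 = 2.
so x = [2; 1, 7, 3, 2].
Convergents (p_i = a_i*p_{i-1} + p_{i-2}, q_i = a_i*q_{i-1} + q_{i-2} with p_{-2}=0, p_{-1}=1, q_{-2}=1, q_{-1}=0), until the denominator exceeds 27:
  i=0: a_0=2, p_0 = 2*1 + 0 = 2, q_0 = 2*0 + 1 = 1.
  i=1: a_1=1, p_1 = 1*2 + 1 = 3, q_1 = 1*1 + 0 = 1.
  i=2: a_2=7, p_2 = 7*3 + 2 = 23, q_2 = 7*1 + 1 = 8.
  i=3: a_3=3, p_3 = 3*23 + 3 = 72, q_3 = 3*8 + 1 = 25.
  i=4: a_4=2, p_4 = 2*72 + 23 = 167, q_4 = 2*25 + 8 = 58.
q_4 = 58 > 27, so the last convergent with denominator <= 27 is p_3/q_3 = 72/25.
The closest fraction with denominator <= 27 is either p_3/q_3 or the intermediate fraction (k*p_3 + p_2)/(k*q_3 + q_2) with the largest k >= 1 whose denominator stays <= 27; these approach x as k grows, and every other convergent or intermediate fraction in range is farther away.
Largest k: floor((27 - q_2)/q_3) = floor((27 - 8)/25) = 0.
Since k = 0, no intermediate fraction beyond p_3/q_3 has denominator <= 27, so the convergent 72/25 is the closest (its error is |167*25 - 72*58|/(58*25) = 1/1450).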